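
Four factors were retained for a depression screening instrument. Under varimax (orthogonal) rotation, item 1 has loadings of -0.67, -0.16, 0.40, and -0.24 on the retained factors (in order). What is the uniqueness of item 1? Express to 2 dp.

0.31

h² = (-0.67)² + (-0.16)² + 0.40² + (-0.24)² = 0.4489 + 0.0256 + 0.1600 + 0.0576 = 0.6921
Uniqueness u² = 1 − h² = 1 − 0.6921 = 0.3079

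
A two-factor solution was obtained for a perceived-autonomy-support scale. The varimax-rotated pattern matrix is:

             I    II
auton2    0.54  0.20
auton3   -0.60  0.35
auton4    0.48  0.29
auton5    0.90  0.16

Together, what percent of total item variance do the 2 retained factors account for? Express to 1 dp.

49.1%

Communalities: 0.3316, 0.4825, 0.3145, 0.8356; Σh² = 1.9642.
Total variance with 4 standardized items is 4, so the solution explains 1.9642/4 = 0.4910 = 49.10%.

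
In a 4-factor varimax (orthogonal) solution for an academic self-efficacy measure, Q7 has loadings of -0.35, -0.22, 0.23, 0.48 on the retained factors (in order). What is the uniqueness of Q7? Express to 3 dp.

0.546

h² = (-0.35)² + (-0.22)² + 0.23² + 0.48² = 0.1225 + 0.0484 + 0.0529 + 0.2304 = 0.4542
Uniqueness u² = 1 − h² = 1 − 0.4542 = 0.5458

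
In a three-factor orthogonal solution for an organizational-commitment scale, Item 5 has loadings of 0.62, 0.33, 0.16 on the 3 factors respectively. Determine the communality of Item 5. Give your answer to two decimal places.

0.52

h² = 0.62² + 0.33² + 0.16² = 0.3844 + 0.1089 + 0.0256 = 0.5189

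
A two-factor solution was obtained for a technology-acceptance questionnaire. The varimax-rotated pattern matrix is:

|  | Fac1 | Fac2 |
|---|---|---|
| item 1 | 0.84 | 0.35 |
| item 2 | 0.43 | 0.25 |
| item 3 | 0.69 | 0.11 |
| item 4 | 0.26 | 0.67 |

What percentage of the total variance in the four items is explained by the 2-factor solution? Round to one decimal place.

SS loadings by factor: 1.4342, 0.6460; total = 2.0802.
Total variance with 4 standardized items is 4, so the solution explains 2.0802/4 = 0.5200 = 52.00%.

52.0%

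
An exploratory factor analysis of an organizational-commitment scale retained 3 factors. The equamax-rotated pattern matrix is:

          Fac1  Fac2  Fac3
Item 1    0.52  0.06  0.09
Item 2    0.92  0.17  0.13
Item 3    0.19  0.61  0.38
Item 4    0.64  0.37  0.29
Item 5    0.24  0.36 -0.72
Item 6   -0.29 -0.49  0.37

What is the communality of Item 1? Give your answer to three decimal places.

0.282

h² = 0.52² + 0.06² + 0.09² = 0.2704 + 0.0036 + 0.0081 = 0.2821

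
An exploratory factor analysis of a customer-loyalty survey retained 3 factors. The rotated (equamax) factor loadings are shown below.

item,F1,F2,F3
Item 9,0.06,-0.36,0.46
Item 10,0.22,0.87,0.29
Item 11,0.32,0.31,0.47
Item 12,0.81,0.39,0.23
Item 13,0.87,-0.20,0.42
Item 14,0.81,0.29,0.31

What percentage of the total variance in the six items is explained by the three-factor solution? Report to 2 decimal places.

Communalities: 0.3448, 0.8894, 0.4194, 0.8611, 0.9733, 0.8363; Σh² = 4.3243.
Total variance with 6 standardized items is 6, so the solution explains 4.3243/6 = 0.7207 = 72.07%.

72.07%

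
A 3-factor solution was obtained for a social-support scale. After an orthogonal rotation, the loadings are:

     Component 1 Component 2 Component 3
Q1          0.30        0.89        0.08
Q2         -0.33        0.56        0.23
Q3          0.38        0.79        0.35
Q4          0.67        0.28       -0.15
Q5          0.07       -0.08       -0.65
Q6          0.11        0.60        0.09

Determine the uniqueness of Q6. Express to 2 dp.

0.62

h² = 0.11² + 0.60² + 0.09² = 0.0121 + 0.3600 + 0.0081 = 0.3802
Uniqueness u² = 1 − h² = 1 − 0.3802 = 0.6198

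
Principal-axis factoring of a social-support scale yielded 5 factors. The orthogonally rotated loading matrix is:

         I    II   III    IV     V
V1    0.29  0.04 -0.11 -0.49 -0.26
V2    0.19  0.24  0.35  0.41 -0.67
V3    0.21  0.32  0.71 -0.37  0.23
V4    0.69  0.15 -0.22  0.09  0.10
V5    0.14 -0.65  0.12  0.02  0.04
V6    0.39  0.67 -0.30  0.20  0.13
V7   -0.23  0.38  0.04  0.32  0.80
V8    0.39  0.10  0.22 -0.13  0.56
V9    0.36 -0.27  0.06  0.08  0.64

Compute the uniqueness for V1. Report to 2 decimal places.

0.59

h² = 0.29² + 0.04² + (-0.11)² + (-0.49)² + (-0.26)² = 0.0841 + 0.0016 + 0.0121 + 0.2401 + 0.0676 = 0.4055
Uniqueness u² = 1 − h² = 1 − 0.4055 = 0.5945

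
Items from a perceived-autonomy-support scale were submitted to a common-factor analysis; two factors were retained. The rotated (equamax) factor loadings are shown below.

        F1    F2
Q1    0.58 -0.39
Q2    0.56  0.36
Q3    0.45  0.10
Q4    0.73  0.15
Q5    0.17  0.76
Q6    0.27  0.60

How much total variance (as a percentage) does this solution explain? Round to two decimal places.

SS loadings by factor: 1.4872, 1.2518; total = 2.7390.
Total variance with 6 standardized items is 6, so the solution explains 2.7390/6 = 0.4565 = 45.65%.

45.65%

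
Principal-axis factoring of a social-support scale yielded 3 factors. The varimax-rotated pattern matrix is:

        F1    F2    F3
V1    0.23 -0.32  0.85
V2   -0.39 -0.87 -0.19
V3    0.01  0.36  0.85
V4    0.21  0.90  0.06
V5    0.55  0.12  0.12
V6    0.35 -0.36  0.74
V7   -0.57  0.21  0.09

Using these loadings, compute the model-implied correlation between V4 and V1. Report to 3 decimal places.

r̂ = Σ λ_i·λ_j across factors = (0.21)(0.23) + (0.90)(-0.32) + (0.06)(0.85)
  = +0.0483 -0.2880 +0.0510 = -0.1887

-0.189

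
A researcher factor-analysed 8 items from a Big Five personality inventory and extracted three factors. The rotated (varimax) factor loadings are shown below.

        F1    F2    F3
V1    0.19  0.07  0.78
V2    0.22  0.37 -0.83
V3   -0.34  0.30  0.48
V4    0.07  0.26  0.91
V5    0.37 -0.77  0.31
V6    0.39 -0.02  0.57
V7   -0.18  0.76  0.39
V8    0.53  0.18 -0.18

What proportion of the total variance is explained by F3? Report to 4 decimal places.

0.3702

SS loadings for F3 = 0.78² + (-0.83)² + 0.48² + 0.91² + 0.31² + 0.57² + 0.39² + (-0.18)² = 2.9613
Proportion of variance = 2.9613 / 8 = 0.3702.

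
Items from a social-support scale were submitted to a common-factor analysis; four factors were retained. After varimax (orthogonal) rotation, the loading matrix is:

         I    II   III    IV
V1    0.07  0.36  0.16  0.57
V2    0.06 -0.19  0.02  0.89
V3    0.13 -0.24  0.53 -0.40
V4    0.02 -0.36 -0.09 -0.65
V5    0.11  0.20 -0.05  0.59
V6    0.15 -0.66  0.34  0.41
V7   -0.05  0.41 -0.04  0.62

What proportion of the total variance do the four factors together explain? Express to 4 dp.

SS loadings by factor: 0.0629, 0.9966, 0.4347, 2.6001; total = 4.0943.
Total variance with 7 standardized items is 7, so the solution explains 4.0943/7 = 0.5849.

0.5849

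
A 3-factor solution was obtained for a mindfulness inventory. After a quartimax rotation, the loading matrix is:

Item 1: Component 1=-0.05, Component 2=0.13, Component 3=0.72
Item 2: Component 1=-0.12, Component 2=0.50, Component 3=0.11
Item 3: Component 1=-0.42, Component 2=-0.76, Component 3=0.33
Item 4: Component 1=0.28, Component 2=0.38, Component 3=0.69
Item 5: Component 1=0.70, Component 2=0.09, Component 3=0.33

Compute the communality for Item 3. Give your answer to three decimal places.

h² = (-0.42)² + (-0.76)² + 0.33² = 0.1764 + 0.5776 + 0.1089 = 0.8629

0.863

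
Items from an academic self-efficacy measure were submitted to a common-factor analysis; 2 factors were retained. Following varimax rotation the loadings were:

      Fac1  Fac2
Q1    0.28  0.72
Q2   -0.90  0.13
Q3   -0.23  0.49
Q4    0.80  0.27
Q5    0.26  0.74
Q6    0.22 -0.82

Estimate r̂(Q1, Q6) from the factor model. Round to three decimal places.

-0.529

r̂ = Σ λ_i·λ_j across factors = (0.28)(0.22) + (0.72)(-0.82)
  = +0.0616 -0.5904 = -0.5288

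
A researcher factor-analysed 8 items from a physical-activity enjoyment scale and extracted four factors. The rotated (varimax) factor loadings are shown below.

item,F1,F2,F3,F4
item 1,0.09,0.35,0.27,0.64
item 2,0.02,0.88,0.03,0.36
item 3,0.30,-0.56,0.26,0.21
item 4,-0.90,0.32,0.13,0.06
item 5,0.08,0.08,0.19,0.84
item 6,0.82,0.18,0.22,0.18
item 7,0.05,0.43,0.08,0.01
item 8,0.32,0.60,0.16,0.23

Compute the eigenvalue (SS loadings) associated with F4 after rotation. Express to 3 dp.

1.378

SS loadings for F4 = 0.64² + 0.36² + 0.21² + 0.06² + 0.84² + 0.18² + 0.01² + 0.23² = 0.4096 + 0.1296 + 0.0441 + 0.0036 + 0.7056 + 0.0324 + 0.0001 + 0.0529 = 1.3779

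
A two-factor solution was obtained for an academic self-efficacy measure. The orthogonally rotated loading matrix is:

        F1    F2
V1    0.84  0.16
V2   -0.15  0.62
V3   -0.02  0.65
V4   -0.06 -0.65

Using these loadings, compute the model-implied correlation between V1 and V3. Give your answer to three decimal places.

r̂ = Σ λ_i·λ_j across factors = (0.84)(-0.02) + (0.16)(0.65)
  = -0.0168 +0.1040 = 0.0872

0.087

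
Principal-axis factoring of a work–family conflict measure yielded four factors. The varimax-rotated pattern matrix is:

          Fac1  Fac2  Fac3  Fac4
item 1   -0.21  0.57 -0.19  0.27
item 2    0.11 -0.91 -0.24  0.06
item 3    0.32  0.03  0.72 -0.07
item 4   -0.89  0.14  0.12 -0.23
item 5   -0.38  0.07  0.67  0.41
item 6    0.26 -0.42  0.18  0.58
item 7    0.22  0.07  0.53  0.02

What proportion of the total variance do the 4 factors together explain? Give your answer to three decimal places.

SS loadings by factor: 1.2111, 1.3597, 1.3887, 0.6392; total = 4.5987.
Total variance with 7 standardized items is 7, so the solution explains 4.5987/7 = 0.6570.

0.657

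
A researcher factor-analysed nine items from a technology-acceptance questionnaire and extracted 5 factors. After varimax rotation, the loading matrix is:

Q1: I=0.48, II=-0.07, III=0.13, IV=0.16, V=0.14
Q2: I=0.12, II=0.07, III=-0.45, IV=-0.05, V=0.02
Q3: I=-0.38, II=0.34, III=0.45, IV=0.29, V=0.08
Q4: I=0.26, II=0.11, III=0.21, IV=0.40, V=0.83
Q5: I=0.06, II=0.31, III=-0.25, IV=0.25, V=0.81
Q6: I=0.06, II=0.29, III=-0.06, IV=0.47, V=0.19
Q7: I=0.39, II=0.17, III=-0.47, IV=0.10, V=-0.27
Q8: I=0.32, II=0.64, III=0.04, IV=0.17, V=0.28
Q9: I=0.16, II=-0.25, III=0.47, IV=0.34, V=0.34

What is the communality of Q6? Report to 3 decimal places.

0.348

h² = 0.06² + 0.29² + (-0.06)² + 0.47² + 0.19² = 0.0036 + 0.0841 + 0.0036 + 0.2209 + 0.0361 = 0.3483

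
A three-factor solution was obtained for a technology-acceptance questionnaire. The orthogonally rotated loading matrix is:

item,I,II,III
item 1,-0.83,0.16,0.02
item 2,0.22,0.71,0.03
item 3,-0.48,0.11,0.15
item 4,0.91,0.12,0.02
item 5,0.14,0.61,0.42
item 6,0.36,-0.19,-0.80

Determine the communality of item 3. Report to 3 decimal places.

h² = (-0.48)² + 0.11² + 0.15² = 0.2304 + 0.0121 + 0.0225 = 0.2650

0.265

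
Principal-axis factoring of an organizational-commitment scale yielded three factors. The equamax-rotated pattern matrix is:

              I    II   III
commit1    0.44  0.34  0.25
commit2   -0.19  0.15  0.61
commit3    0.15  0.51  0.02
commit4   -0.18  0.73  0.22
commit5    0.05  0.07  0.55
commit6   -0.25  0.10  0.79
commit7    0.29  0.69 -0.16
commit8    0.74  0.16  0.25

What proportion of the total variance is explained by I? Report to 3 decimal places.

SS loadings for I = 0.44² + (-0.19)² + 0.15² + (-0.18)² + 0.05² + (-0.25)² + 0.29² + 0.74² = 0.9813
Proportion of variance = 0.9813 / 8 = 0.1227.

0.123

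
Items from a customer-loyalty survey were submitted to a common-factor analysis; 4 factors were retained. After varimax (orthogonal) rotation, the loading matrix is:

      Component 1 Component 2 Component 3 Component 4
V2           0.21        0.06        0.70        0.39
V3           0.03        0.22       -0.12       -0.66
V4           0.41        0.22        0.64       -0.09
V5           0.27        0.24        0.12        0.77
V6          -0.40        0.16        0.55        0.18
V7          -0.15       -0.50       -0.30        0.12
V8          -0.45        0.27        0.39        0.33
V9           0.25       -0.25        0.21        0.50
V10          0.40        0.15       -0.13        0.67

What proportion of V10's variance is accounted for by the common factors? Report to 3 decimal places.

h² = 0.40² + 0.15² + (-0.13)² + 0.67² = 0.1600 + 0.0225 + 0.0169 + 0.4489 = 0.6483

0.648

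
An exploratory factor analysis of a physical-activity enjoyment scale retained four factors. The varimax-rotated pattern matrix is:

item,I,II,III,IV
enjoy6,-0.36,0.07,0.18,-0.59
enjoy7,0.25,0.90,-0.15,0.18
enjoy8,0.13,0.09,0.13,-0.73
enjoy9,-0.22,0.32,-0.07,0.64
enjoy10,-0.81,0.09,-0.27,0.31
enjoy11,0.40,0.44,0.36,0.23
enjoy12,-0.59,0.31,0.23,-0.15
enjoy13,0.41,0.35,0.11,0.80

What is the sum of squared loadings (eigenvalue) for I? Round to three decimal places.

1.590

SS loadings for I = (-0.36)² + 0.25² + 0.13² + (-0.22)² + (-0.81)² + 0.40² + (-0.59)² + 0.41² = 0.1296 + 0.0625 + 0.0169 + 0.0484 + 0.6561 + 0.1600 + 0.3481 + 0.1681 = 1.5897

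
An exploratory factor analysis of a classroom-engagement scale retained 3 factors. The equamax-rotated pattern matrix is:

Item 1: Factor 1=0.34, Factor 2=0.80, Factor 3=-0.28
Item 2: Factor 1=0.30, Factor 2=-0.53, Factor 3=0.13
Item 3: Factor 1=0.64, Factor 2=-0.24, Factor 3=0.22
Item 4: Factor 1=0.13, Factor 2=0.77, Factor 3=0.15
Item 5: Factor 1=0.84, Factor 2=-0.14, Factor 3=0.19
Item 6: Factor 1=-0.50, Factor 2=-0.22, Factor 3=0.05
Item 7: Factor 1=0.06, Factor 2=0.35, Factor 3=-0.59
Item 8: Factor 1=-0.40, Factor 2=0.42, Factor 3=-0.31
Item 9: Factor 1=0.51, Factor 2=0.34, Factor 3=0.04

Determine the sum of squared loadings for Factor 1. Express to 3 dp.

SS loadings for Factor 1 = 0.34² + 0.30² + 0.64² + 0.13² + 0.84² + (-0.50)² + 0.06² + (-0.40)² + 0.51² = 0.1156 + 0.0900 + 0.4096 + 0.0169 + 0.7056 + 0.2500 + 0.0036 + 0.1600 + 0.2601 = 2.0114

2.011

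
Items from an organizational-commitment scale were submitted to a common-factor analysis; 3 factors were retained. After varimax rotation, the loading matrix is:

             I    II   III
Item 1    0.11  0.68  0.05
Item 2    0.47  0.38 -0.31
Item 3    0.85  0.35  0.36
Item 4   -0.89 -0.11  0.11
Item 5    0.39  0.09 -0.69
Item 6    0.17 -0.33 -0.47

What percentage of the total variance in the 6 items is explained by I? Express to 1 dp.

SS loadings for I = 0.11² + 0.47² + 0.85² + (-0.89)² + 0.39² + 0.17² = 1.9286
With 6 standardized items, total variance = 6. Proportion = 1.9286/6 = 0.3214 → 32.14%.

32.1%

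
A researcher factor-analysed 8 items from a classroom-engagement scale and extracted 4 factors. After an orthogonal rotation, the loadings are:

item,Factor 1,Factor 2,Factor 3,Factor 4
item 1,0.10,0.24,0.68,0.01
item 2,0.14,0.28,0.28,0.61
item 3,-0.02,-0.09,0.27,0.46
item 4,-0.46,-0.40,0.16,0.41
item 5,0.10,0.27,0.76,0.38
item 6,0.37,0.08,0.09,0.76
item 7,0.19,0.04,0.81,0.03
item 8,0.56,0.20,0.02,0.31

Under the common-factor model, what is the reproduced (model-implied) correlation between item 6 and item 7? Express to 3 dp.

0.169

r̂ = Σ λ_i·λ_j across factors = (0.37)(0.19) + (0.08)(0.04) + (0.09)(0.81) + (0.76)(0.03)
  = +0.0703 +0.0032 +0.0729 +0.0228 = 0.1692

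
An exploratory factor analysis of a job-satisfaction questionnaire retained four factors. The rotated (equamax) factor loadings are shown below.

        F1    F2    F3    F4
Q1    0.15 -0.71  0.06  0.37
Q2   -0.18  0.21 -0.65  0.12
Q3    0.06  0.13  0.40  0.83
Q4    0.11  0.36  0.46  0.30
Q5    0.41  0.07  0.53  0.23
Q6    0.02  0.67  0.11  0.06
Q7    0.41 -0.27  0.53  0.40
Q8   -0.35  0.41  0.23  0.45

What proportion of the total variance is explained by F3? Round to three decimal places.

0.178

SS loadings for F3 = 0.06² + (-0.65)² + 0.40² + 0.46² + 0.53² + 0.11² + 0.53² + 0.23² = 1.4245
Proportion of variance = 1.4245 / 8 = 0.1781.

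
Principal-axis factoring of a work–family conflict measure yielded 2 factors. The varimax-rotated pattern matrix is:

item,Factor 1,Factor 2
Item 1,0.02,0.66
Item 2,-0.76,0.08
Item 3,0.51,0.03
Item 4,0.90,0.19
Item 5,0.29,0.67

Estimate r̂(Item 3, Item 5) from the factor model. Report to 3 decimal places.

0.168

r̂ = Σ λ_i·λ_j across factors = (0.51)(0.29) + (0.03)(0.67)
  = +0.1479 +0.0201 = 0.1680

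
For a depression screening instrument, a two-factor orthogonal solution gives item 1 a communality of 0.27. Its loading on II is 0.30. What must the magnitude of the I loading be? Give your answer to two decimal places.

Under orthogonal rotation h² = Σλ², so λ_I² = h² − (0.0900) = 0.27 − 0.0900 = 0.1800.
|λ| = √0.1800 = 0.4243.

0.42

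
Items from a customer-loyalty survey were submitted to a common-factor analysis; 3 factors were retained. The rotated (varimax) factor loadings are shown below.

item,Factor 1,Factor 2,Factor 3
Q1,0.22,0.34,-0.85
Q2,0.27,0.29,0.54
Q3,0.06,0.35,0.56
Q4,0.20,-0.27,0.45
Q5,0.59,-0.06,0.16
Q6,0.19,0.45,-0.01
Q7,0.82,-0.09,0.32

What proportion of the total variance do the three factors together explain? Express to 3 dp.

0.498

SS loadings by factor: 1.2215, 0.6093, 1.6583; total = 3.4891.
Total variance with 7 standardized items is 7, so the solution explains 3.4891/7 = 0.4984.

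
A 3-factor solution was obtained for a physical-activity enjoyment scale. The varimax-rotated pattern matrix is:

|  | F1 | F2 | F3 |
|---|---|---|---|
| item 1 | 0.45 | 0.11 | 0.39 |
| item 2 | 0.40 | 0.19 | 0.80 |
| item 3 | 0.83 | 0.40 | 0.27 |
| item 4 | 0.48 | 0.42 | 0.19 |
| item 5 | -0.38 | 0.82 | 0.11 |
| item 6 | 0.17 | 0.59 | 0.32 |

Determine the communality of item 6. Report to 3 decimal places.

h² = 0.17² + 0.59² + 0.32² = 0.0289 + 0.3481 + 0.1024 = 0.4794

0.479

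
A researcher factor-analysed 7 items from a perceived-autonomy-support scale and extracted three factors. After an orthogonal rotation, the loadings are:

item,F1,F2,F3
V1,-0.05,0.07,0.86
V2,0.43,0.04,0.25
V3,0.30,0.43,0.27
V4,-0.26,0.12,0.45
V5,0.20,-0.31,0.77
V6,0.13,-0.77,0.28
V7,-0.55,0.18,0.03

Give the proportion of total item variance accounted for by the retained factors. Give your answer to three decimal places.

0.483

SS loadings by factor: 0.7044, 0.9272, 1.7497; total = 3.3813.
Total variance with 7 standardized items is 7, so the solution explains 3.3813/7 = 0.4830.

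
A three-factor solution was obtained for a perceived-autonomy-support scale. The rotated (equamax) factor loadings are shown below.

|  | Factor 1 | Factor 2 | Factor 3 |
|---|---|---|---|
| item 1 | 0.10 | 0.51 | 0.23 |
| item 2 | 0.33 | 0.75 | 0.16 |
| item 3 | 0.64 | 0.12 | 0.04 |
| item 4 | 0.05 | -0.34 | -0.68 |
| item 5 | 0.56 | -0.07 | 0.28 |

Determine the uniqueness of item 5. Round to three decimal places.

0.603

h² = 0.56² + (-0.07)² + 0.28² = 0.3136 + 0.0049 + 0.0784 = 0.3969
Uniqueness u² = 1 − h² = 1 − 0.3969 = 0.6031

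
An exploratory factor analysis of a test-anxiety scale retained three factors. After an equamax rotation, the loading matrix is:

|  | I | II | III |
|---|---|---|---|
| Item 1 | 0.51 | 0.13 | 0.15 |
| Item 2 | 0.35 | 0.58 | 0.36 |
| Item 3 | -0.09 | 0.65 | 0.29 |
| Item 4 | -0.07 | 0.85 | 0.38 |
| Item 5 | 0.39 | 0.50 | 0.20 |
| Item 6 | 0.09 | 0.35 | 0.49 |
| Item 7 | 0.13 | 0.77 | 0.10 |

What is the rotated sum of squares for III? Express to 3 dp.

0.671

SS loadings for III = 0.15² + 0.36² + 0.29² + 0.38² + 0.20² + 0.49² + 0.10² = 0.0225 + 0.1296 + 0.0841 + 0.1444 + 0.0400 + 0.2401 + 0.0100 = 0.6707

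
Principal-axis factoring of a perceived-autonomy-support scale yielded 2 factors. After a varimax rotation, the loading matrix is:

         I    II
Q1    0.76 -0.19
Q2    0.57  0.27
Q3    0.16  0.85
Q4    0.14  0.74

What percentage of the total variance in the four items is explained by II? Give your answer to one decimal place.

34.5%

SS loadings for II = (-0.19)² + 0.27² + 0.85² + 0.74² = 1.3791
With 4 standardized items, total variance = 4. Proportion = 1.3791/4 = 0.3448 → 34.48%.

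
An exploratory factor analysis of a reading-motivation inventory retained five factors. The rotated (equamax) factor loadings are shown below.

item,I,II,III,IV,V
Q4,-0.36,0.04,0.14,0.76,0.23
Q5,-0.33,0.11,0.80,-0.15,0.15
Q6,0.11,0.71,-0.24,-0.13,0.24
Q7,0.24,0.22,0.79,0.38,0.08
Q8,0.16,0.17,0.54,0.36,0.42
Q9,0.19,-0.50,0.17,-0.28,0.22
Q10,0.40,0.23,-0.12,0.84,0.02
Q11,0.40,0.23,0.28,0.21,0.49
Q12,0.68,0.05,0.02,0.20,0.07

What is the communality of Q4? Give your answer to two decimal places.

h² = (-0.36)² + 0.04² + 0.14² + 0.76² + 0.23² = 0.1296 + 0.0016 + 0.0196 + 0.5776 + 0.0529 = 0.7813

0.78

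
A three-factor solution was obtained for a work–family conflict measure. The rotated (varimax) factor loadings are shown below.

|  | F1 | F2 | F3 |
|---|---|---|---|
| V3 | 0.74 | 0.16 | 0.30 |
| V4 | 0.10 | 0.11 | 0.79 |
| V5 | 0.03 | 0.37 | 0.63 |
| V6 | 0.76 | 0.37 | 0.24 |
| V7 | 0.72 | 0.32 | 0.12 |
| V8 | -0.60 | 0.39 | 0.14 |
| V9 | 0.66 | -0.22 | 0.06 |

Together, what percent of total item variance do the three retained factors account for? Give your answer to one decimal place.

SS loadings by factor: 2.4501, 0.6144, 1.2062; total = 4.2707.
Total variance with 7 standardized items is 7, so the solution explains 4.2707/7 = 0.6101 = 61.01%.

61.0%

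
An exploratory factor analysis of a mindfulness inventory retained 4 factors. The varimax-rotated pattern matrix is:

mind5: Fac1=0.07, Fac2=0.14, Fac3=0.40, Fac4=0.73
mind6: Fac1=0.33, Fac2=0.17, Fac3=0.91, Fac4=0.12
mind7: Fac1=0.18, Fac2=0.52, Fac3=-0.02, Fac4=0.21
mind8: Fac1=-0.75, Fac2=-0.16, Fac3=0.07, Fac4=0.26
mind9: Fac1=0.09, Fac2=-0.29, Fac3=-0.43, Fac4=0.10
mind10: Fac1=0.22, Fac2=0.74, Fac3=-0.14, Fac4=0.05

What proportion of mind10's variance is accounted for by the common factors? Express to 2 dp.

0.62

h² = 0.22² + 0.74² + (-0.14)² + 0.05² = 0.0484 + 0.5476 + 0.0196 + 0.0025 = 0.6181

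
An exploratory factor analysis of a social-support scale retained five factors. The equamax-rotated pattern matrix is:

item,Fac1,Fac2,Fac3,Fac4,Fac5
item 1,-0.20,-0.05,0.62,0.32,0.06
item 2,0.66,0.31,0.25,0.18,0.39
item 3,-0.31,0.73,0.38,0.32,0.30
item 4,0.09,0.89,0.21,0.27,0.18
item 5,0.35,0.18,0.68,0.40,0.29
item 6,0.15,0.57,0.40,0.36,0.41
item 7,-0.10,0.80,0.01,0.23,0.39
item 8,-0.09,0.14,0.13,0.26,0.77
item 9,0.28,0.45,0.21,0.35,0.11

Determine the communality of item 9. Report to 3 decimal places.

0.460

h² = 0.28² + 0.45² + 0.21² + 0.35² + 0.11² = 0.0784 + 0.2025 + 0.0441 + 0.1225 + 0.0121 = 0.4596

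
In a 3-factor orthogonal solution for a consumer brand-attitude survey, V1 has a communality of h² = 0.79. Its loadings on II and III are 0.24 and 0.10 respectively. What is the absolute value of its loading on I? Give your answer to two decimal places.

0.85

Under orthogonal rotation h² = Σλ², so λ_I² = h² − (0.0676) = 0.79 − 0.0676 = 0.7224.
|λ| = √0.7224 = 0.8499.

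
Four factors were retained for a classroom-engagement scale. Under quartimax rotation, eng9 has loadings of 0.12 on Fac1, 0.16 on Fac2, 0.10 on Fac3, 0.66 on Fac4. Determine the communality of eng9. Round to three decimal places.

0.486

h² = 0.12² + 0.16² + 0.10² + 0.66² = 0.0144 + 0.0256 + 0.0100 + 0.4356 = 0.4856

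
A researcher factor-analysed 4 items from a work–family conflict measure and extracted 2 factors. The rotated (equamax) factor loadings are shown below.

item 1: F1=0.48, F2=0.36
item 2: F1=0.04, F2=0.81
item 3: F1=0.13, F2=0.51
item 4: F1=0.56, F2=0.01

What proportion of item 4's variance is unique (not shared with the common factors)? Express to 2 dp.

0.69

h² = 0.56² + 0.01² = 0.3136 + 0.0001 = 0.3137
Uniqueness u² = 1 − h² = 1 − 0.3137 = 0.6863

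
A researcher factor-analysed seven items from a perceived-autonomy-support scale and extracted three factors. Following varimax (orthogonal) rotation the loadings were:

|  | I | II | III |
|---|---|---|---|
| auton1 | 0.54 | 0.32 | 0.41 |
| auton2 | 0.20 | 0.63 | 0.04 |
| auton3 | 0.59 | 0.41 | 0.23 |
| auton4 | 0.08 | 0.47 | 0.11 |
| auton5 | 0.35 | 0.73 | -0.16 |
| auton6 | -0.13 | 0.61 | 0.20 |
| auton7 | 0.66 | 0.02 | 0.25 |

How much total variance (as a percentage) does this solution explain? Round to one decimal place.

SS loadings by factor: 1.2611, 1.7937, 0.3628; total = 3.4176.
Total variance with 7 standardized items is 7, so the solution explains 3.4176/7 = 0.4882 = 48.82%.

48.8%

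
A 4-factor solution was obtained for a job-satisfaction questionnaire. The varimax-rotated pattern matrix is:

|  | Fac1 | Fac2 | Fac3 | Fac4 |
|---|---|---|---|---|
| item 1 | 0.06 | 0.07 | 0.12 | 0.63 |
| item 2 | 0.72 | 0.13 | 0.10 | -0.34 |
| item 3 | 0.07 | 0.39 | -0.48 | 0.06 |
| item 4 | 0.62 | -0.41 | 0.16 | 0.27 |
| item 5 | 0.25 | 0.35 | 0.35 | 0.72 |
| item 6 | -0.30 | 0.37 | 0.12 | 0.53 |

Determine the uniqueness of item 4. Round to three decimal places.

0.349

h² = 0.62² + (-0.41)² + 0.16² + 0.27² = 0.3844 + 0.1681 + 0.0256 + 0.0729 = 0.6510
Uniqueness u² = 1 − h² = 1 − 0.6510 = 0.3490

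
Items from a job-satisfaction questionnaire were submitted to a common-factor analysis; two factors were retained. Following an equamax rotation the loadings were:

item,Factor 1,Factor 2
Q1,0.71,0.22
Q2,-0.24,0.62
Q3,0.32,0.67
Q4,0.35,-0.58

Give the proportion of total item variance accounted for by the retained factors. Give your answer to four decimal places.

Communalities: 0.5525, 0.4420, 0.5513, 0.4589; Σh² = 2.0047.
Total variance with 4 standardized items is 4, so the solution explains 2.0047/4 = 0.5012.

0.5012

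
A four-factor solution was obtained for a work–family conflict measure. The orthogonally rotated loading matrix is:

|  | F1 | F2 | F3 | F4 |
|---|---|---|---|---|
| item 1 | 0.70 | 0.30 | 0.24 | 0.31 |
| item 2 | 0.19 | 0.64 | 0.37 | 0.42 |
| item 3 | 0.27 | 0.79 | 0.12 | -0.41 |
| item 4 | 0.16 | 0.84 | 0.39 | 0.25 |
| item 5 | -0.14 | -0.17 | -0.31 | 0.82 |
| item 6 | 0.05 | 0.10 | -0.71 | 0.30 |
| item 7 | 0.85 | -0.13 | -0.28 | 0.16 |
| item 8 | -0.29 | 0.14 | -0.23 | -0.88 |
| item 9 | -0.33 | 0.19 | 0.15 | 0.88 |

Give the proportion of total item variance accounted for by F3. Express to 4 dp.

0.1239

SS loadings for F3 = 0.24² + 0.37² + 0.12² + 0.39² + (-0.31)² + (-0.71)² + (-0.28)² + (-0.23)² + 0.15² = 1.1150
Proportion of variance = 1.1150 / 9 = 0.1239.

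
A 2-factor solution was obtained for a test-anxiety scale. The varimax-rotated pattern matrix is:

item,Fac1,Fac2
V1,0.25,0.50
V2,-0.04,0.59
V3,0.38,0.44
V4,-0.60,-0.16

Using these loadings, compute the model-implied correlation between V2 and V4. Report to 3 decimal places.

r̂ = Σ λ_i·λ_j across factors = (-0.04)(-0.60) + (0.59)(-0.16)
  = +0.0240 -0.0944 = -0.0704

-0.070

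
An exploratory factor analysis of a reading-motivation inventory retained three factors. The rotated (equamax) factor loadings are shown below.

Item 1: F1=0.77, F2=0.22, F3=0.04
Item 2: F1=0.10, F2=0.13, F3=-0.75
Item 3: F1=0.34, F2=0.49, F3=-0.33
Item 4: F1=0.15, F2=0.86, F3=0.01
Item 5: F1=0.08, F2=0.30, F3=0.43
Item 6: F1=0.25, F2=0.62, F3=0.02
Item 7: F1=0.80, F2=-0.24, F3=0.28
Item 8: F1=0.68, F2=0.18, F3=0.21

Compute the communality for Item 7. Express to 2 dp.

0.78

h² = 0.80² + (-0.24)² + 0.28² = 0.6400 + 0.0576 + 0.0784 = 0.7760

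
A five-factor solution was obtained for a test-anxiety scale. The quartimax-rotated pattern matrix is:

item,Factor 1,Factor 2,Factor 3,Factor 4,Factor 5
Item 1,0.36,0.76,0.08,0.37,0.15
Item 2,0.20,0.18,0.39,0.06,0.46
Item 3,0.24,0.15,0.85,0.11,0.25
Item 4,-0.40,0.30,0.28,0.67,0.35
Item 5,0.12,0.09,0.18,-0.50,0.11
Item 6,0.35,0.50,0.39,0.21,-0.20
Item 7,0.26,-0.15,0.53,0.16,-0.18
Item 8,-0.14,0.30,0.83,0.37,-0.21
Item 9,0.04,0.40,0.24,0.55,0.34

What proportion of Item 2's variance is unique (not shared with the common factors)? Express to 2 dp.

0.56

h² = 0.20² + 0.18² + 0.39² + 0.06² + 0.46² = 0.0400 + 0.0324 + 0.1521 + 0.0036 + 0.2116 = 0.4397
Uniqueness u² = 1 − h² = 1 − 0.4397 = 0.5603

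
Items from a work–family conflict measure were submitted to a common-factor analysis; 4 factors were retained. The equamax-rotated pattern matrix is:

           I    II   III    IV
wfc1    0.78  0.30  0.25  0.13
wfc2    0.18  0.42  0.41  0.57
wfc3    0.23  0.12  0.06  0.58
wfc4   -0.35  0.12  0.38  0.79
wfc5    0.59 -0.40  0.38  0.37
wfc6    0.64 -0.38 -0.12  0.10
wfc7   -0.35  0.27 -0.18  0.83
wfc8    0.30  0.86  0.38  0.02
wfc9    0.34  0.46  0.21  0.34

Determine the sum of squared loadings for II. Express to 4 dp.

SS loadings for II = 0.30² + 0.42² + 0.12² + 0.12² + (-0.40)² + (-0.38)² + 0.27² + 0.86² + 0.46² = 0.0900 + 0.1764 + 0.0144 + 0.0144 + 0.1600 + 0.1444 + 0.0729 + 0.7396 + 0.2116 = 1.6237

1.6237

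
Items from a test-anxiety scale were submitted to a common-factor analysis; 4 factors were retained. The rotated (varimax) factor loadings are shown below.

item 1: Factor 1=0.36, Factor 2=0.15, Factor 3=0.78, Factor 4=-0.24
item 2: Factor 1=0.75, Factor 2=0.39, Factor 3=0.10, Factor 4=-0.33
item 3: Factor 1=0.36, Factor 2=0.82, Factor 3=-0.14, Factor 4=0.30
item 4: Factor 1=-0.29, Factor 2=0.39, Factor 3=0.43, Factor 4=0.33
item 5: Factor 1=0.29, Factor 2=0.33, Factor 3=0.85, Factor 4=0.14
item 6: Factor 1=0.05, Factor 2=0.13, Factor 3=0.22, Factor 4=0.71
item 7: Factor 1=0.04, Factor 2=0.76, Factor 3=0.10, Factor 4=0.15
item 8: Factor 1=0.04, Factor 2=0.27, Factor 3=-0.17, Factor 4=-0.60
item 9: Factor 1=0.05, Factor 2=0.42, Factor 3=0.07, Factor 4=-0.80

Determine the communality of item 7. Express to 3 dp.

0.612

h² = 0.04² + 0.76² + 0.10² + 0.15² = 0.0016 + 0.5776 + 0.0100 + 0.0225 = 0.6117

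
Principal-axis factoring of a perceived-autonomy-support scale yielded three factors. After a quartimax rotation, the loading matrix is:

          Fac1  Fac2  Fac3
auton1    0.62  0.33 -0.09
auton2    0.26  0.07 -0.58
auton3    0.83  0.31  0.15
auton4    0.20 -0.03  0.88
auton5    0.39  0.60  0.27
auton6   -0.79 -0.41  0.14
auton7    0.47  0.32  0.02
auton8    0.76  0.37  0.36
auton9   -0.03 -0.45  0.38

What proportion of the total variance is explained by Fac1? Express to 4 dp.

0.3063

SS loadings for Fac1 = 0.62² + 0.26² + 0.83² + 0.20² + 0.39² + (-0.79)² + 0.47² + 0.76² + (-0.03)² = 2.7565
Proportion of variance = 2.7565 / 9 = 0.3063.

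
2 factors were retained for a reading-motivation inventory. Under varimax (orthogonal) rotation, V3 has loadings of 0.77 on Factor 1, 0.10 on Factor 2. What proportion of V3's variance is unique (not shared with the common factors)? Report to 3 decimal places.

h² = 0.77² + 0.10² = 0.5929 + 0.0100 = 0.6029
Uniqueness u² = 1 − h² = 1 − 0.6029 = 0.3971

0.397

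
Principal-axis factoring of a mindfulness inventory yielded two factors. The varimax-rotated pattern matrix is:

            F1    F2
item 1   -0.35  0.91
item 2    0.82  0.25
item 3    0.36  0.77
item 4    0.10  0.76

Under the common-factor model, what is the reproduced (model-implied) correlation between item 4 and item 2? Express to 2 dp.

r̂ = Σ λ_i·λ_j across factors = (0.10)(0.82) + (0.76)(0.25)
  = +0.0820 +0.1900 = 0.2720

0.27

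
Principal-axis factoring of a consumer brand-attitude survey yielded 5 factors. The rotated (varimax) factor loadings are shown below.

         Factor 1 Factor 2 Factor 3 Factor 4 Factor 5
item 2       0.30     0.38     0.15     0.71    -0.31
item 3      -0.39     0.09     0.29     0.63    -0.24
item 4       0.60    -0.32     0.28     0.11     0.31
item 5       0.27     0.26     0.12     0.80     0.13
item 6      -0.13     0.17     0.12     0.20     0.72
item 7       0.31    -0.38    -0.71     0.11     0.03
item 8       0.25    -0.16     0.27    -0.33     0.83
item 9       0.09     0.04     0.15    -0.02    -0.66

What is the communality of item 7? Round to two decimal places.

0.76

h² = 0.31² + (-0.38)² + (-0.71)² + 0.11² + 0.03² = 0.0961 + 0.1444 + 0.5041 + 0.0121 + 0.0009 = 0.7576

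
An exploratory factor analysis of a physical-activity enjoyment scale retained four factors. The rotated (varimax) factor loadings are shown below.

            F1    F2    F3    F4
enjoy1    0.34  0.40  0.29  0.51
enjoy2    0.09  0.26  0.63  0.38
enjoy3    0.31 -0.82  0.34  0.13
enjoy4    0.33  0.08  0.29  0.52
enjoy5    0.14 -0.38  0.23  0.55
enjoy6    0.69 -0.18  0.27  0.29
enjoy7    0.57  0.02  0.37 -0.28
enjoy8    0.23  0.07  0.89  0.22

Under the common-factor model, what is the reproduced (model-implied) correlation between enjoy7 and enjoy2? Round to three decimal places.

r̂ = Σ λ_i·λ_j across factors = (0.57)(0.09) + (0.02)(0.26) + (0.37)(0.63) + (-0.28)(0.38)
  = +0.0513 +0.0052 +0.2331 -0.1064 = 0.1832

0.183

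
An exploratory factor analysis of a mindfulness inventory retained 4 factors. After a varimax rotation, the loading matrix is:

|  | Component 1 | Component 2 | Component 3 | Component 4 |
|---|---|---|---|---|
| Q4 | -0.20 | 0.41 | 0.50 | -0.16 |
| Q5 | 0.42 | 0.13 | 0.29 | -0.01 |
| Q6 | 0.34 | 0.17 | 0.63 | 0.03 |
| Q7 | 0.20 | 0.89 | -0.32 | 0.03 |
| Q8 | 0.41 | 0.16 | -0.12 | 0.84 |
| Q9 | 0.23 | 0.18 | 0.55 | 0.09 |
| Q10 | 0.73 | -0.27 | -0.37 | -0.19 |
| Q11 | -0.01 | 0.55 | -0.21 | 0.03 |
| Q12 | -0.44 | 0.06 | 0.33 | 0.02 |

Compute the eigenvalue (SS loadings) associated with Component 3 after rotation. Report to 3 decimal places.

1.440

SS loadings for Component 3 = 0.50² + 0.29² + 0.63² + (-0.32)² + (-0.12)² + 0.55² + (-0.37)² + (-0.21)² + 0.33² = 0.2500 + 0.0841 + 0.3969 + 0.1024 + 0.0144 + 0.3025 + 0.1369 + 0.0441 + 0.1089 = 1.4402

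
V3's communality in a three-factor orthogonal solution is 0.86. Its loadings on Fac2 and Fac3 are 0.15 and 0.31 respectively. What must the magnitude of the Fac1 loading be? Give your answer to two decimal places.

Under orthogonal rotation h² = Σλ², so λ_Fac1² = h² − (0.1186) = 0.86 − 0.1186 = 0.7414.
|λ| = √0.7414 = 0.8610.

0.86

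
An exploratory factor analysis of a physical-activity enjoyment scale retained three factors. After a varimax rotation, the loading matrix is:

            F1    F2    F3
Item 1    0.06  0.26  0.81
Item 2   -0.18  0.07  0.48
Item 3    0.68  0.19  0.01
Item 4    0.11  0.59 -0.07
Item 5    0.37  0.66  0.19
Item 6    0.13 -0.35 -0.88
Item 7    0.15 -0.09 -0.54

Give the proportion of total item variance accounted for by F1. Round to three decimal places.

SS loadings for F1 = 0.06² + (-0.18)² + 0.68² + 0.11² + 0.37² + 0.13² + 0.15² = 0.6868
Proportion of variance = 0.6868 / 7 = 0.0981.

0.098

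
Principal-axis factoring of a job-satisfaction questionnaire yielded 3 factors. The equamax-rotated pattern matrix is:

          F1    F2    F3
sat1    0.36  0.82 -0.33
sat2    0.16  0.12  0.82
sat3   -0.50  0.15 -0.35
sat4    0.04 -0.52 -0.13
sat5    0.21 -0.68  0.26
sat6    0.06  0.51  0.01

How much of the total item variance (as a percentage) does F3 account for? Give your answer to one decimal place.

16.5%

SS loadings for F3 = (-0.33)² + 0.82² + (-0.35)² + (-0.13)² + 0.26² + 0.01² = 0.9884
With 6 standardized items, total variance = 6. Proportion = 0.9884/6 = 0.1647 → 16.47%.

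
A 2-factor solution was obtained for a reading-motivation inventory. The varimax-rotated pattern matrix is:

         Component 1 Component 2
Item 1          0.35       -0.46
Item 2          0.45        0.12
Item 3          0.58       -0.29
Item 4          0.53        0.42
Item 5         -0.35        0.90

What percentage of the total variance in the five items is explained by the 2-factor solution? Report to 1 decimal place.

Communalities: 0.3341, 0.2169, 0.4205, 0.4573, 0.9325; Σh² = 2.3613.
Total variance with 5 standardized items is 5, so the solution explains 2.3613/5 = 0.4723 = 47.23%.

47.2%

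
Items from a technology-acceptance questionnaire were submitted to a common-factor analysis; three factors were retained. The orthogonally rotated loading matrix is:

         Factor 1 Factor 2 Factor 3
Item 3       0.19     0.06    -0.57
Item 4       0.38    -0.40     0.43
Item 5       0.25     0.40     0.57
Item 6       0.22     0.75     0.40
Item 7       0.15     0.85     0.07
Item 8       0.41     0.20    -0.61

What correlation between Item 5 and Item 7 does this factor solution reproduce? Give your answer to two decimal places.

r̂ = Σ λ_i·λ_j across factors = (0.25)(0.15) + (0.40)(0.85) + (0.57)(0.07)
  = +0.0375 +0.3400 +0.0399 = 0.4174

0.42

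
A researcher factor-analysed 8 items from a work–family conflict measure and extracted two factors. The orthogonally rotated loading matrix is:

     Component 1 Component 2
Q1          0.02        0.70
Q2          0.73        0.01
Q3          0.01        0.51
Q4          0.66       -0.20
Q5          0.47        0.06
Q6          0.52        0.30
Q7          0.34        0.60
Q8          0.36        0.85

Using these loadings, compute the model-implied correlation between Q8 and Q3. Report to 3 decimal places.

0.437

r̂ = Σ λ_i·λ_j across factors = (0.36)(0.01) + (0.85)(0.51)
  = +0.0036 +0.4335 = 0.4371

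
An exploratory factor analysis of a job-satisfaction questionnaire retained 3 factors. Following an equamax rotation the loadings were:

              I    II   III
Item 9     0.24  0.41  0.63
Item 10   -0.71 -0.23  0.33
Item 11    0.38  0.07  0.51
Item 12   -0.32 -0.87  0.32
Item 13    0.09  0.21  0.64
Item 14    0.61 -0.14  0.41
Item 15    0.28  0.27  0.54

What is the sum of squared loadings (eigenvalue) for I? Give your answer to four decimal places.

1.2671

SS loadings for I = 0.24² + (-0.71)² + 0.38² + (-0.32)² + 0.09² + 0.61² + 0.28² = 0.0576 + 0.5041 + 0.1444 + 0.1024 + 0.0081 + 0.3721 + 0.0784 = 1.2671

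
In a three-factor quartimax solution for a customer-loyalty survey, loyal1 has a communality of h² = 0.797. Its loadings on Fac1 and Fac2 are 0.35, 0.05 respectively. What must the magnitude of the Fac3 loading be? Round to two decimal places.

0.82

Under orthogonal rotation h² = Σλ², so λ_Fac3² = h² − (0.1250) = 0.797 − 0.1250 = 0.6720.
|λ| = √0.6720 = 0.8198.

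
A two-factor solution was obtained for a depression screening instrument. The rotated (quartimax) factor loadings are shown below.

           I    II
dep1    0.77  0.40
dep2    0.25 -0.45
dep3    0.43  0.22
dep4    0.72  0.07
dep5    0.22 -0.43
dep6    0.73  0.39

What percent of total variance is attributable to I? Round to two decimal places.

SS loadings for I = 0.77² + 0.25² + 0.43² + 0.72² + 0.22² + 0.73² = 1.9400
With 6 standardized items, total variance = 6. Proportion = 1.9400/6 = 0.3233 → 32.33%.

32.33%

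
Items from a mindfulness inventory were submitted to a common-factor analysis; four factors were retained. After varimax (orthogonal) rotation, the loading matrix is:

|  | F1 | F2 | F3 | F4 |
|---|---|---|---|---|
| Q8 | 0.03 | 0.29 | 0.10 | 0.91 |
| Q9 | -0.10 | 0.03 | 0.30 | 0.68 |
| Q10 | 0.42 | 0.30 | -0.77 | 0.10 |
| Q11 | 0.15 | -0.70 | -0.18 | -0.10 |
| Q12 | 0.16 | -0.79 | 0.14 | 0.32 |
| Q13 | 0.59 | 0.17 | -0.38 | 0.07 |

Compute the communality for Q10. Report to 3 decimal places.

0.869

h² = 0.42² + 0.30² + (-0.77)² + 0.10² = 0.1764 + 0.0900 + 0.5929 + 0.0100 = 0.8693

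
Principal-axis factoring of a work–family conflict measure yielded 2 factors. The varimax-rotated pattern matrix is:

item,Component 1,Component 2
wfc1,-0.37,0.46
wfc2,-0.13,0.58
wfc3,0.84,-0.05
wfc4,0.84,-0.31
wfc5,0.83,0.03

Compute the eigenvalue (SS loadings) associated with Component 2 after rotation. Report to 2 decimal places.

0.65

SS loadings for Component 2 = 0.46² + 0.58² + (-0.05)² + (-0.31)² + 0.03² = 0.2116 + 0.3364 + 0.0025 + 0.0961 + 0.0009 = 0.6475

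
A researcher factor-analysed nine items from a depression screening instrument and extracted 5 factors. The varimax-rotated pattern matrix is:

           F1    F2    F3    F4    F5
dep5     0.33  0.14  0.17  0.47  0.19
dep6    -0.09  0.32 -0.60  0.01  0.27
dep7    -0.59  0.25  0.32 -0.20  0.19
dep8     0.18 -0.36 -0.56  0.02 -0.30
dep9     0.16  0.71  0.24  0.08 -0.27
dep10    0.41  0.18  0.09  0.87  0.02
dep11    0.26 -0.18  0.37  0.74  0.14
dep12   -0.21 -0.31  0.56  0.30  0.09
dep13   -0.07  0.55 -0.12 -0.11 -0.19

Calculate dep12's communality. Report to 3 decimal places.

h² = (-0.21)² + (-0.31)² + 0.56² + 0.30² + 0.09² = 0.0441 + 0.0961 + 0.3136 + 0.0900 + 0.0081 = 0.5519

0.552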